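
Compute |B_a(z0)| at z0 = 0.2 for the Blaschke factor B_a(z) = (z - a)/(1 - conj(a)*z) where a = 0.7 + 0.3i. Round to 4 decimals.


Step 1: Numerator z0 - a = 0.2 - (0.7 + 0.3i) = -0.5 - 0.3i
Step 2: Denominator 1 - conj(a)*z0 = 1 - (0.7 - 0.3i)*0.2 = 0.86 + 0.06i
Step 3: |z0 - a|^2 = (-0.5)^2 + (-0.3)^2 = 0.34; |1 - conj(a)*z0|^2 = 0.86^2 + 0.06^2 = 0.7432
Step 4: |B_a(0.2)| = sqrt(0.34 / 0.7432) = sqrt(0.457481)
Step 5: = 0.6764

0.6764


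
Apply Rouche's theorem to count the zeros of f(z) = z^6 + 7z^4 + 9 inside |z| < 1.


Step 1: On |z| = 1 the three terms have sizes |z^6| = 1^6 = 1, |7z^4| = 7*1^4 = 7, |9| = 9
Step 2: The dominant term is g(z) = 9; let h(z) = z^6 + 7z^4 so f = g + h
Step 3: On |z| = 1: |g| = 9 and |h| <= 1 + 7 = 8
Step 4: Since 9 > 8, |h| < |g| on |z| = 1, so by Rouche f has the same number of zeros as g inside |z| < 1
Step 5: g(z) = 9 is a nonzero constant with no zeros inside |z| < 1. Answer = 0

0


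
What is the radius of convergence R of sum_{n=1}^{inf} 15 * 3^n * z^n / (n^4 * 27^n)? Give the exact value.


Step 1: General term a_n = 15 * 3^n / (n^4 * 27^n)
Step 2: By the root test, |a_n|^(1/n) = 15^(1/n) * 3 / (n^(4/n) * 27) -> 3/27 as n -> infinity (since 15^(1/n) -> 1 and n^(4/n) -> 1)
Step 3: R = 1/lim|a_n|^(1/n) = 27/3 = 9

9


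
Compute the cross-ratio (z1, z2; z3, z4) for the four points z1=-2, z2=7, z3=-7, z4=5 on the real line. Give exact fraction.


Step 1: (z1-z3)(z2-z4) = 5 * 2 = 10
Step 2: (z1-z4)(z2-z3) = (-7) * 14 = -98
Step 3: Cross-ratio = -10/98 = -5/49

-5/49


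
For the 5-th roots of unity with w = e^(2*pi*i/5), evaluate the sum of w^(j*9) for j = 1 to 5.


Step 1: The sum sum_{j=1}^{n} w^(k*j) equals n if n | k, else 0.
Step 2: Here n = 5, k = 9
Step 3: Does n divide k? 5 | 9 -> False
Step 4: Sum = 0

0


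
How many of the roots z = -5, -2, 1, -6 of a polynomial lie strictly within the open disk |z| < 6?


Step 1: Check each root:
  z = -5: |-5| = 5 < 6
  z = -2: |-2| = 2 < 6
  z = 1: |1| = 1 < 6
  z = -6: |-6| = 6 >= 6
Step 2: Count = 3

3


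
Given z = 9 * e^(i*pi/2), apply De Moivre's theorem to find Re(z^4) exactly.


Step 1: By De Moivre's theorem, z^4 = 9^4 * e^(i*4*pi/2) = 6561 * (cos(2*pi) + i*sin(2*pi))
Step 2: |z|^4 = 9^4 = 6561
Step 3: Reduce the angle mod 2*pi: 2*pi - 2*pi = 0
Step 4: cos(0) = 1
Step 5: Re(z^4) = 6561 * 1 = 6561

6561


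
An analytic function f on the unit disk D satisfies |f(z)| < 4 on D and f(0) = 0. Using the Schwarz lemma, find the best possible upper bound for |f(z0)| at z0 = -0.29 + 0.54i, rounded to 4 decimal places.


Step 1: g = f/4 maps D -> D with g(0) = 0, so by the Schwarz lemma |g(z)| <= |z|, i.e. |f(z)| <= 4|z|; this is sharp (f(z) = 4z).
Step 2: |z0|^2 = (-0.29)^2 + 0.54^2 = 0.3757
Step 3: |z0| = sqrt(0.3757) = 0.612944
Step 4: Best bound = 4 * |z0| = 4 * 0.612944 = 2.4518

2.4518


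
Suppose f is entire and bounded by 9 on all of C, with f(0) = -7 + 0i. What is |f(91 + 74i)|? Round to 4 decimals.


Step 1: By Liouville's theorem, a bounded entire function is constant.
Step 2: f(z) = f(0) = -7 + 0i for all z.
Step 3: |f(w)| = |-7 + 0i| = sqrt(49 + 0)
Step 4: = 7.0

7.0


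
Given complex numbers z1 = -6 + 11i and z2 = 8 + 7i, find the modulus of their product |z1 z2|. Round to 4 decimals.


Step 1: |z1| = sqrt((-6)^2 + 11^2) = sqrt(157)
Step 2: |z2| = sqrt(8^2 + 7^2) = sqrt(113)
Step 3: |z1*z2| = |z1|*|z2| = sqrt(157) * sqrt(113) = sqrt(157 * 113) = sqrt(17741)
Step 4: = 133.1953

133.1953


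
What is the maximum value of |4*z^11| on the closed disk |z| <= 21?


Step 1: On |z| = 21, |f(z)| = 4 * |z|^11 = 4 * 21^11
Step 2: By maximum modulus principle, maximum is on boundary.
Step 3: Maximum = 4 * 350277500542221 = 1401110002168884

1401110002168884


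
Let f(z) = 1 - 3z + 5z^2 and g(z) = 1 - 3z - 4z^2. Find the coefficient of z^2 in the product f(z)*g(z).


Step 1: z^2 term in f*g comes from: (1)*(-4z^2) + (-3z)*(-3z) + (5z^2)*(1)
Step 2: = -4 + 9 + 5
Step 3: = 10

10


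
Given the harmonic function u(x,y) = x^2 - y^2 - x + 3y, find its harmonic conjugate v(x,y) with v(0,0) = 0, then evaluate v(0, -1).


Step 1: v_x = -u_y = 2y - 3
Step 2: v_y = u_x = 2x - 1
Step 3: v = 2xy - 3x - y + C
Step 4: v(0,0) = 0 => C = 0
Step 5: v(0, -1) = 1

1


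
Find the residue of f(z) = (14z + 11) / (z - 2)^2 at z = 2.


Step 1: Pole of order 2 at z = 2
Step 2: Res = lim d/dz [(z - 2)^2 * f(z)] as z -> 2
Step 3: (z - 2)^2 * f(z) = 14z + 11
Step 4: d/dz[14z + 11] = 14

14


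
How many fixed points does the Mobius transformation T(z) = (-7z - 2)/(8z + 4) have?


Step 1: Fixed points satisfy T(z) = z
Step 2: 8z^2 + 11z + 2 = 0
Step 3: Discriminant = 11^2 - 4*8*2 = 57
Step 4: Number of fixed points = 2

2


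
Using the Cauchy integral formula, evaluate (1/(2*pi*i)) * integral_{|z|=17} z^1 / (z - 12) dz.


Step 1: f(z) = z^1, a = 12 is inside |z| = 17
Step 2: By Cauchy integral formula: (1/(2pi*i)) * integral = f(a)
Step 3: f(12) = 12^1 = 12

12


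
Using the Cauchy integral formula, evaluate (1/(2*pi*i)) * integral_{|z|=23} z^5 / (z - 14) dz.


Step 1: f(z) = z^5, a = 14 is inside |z| = 23
Step 2: By Cauchy integral formula: (1/(2pi*i)) * integral = f(a)
Step 3: f(14) = 14^5 = 537824

537824


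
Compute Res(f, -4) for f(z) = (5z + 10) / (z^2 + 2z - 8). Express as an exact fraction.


Step 1: Q(z) = z^2 + 2z - 8 = (z + 4)(z - 2)
Step 2: Q'(z) = 2z + 2
Step 3: Q'(-4) = -6, P(-4) = -10
Step 4: Res = P(-4)/Q'(-4) = -10/(-6) = 5/3

5/3


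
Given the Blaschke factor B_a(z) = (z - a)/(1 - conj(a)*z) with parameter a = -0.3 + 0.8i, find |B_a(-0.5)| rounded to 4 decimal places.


Step 1: Numerator z0 - a = -0.5 - (-0.3 + 0.8i) = -0.2 - 0.8i
Step 2: Denominator 1 - conj(a)*z0 = 1 - (-0.3 - 0.8i)*(-0.5) = 0.85 - 0.4i
Step 3: |z0 - a|^2 = (-0.2)^2 + (-0.8)^2 = 0.68; |1 - conj(a)*z0|^2 = 0.85^2 + (-0.4)^2 = 0.8825
Step 4: |B_a(-0.5)| = sqrt(0.68 / 0.8825) = sqrt(0.770538)
Step 5: = 0.8778

0.8778


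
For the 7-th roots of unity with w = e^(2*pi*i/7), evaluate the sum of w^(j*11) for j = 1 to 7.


Step 1: The sum sum_{j=1}^{n} w^(k*j) equals n if n | k, else 0.
Step 2: Here n = 7, k = 11
Step 3: Does n divide k? 7 | 11 -> False
Step 4: Sum = 0

0


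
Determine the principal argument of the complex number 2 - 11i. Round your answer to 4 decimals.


Step 1: z = 2 - 11i
Step 2: arg(z) = atan2(-11, 2)
Step 3: arg(z) = -1.3909

-1.3909


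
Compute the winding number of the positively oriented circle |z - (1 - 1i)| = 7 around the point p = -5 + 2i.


Step 1: Center c = (1, -1), radius = 7
Step 2: |p - c|^2 = (-6)^2 + 3^2 = 45
Step 3: r^2 = 49
Step 4: |p-c| < r so winding number = 1

1


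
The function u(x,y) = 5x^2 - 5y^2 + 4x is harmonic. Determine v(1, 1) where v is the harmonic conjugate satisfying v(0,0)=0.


Step 1: v_x = -u_y = 10y + 0
Step 2: v_y = u_x = 10x + 4
Step 3: v = 10xy + 4y + C
Step 4: v(0,0) = 0 => C = 0
Step 5: v(1, 1) = 14

14


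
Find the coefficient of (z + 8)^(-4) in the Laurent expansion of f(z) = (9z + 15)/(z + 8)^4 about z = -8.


Step 1: Write the numerator in powers of (z + 8): 9z + 15 = 9(z + 8) + (9*(-8) + 15) = 9(z + 8) - 57
Step 2: Divide by (z + 8)^4: f(z) = -57(z + 8)^(-4) + 9(z + 8)^(-3)
Step 3: This finite sum is the Laurent series of f about z = -8.
Step 4: Coefficient of (z + 8)^(-4) = 9*(-8) + 15 = -57

-57


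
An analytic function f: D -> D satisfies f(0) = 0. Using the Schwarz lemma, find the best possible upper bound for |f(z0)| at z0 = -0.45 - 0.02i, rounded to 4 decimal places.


Step 1: Schwarz lemma: if f: D -> D is analytic with f(0) = 0, then |f(z)| <= |z| for all z in D, and this is sharp (f(z) = z).
Step 2: |z0|^2 = (-0.45)^2 + (-0.02)^2 = 0.2029
Step 3: |z0| = sqrt(0.2029) = 0.450444
Step 4: Best bound = |z0| = 0.4504

0.4504


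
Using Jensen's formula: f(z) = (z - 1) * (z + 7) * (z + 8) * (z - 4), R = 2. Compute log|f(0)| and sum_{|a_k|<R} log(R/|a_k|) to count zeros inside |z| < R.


Jensen's formula: (1/2pi)*integral log|f(Re^it)|dt = log|f(0)| + sum_{|a_k|<R} log(R/|a_k|)
Step 1: f(0) = (-1) * 7 * 8 * (-4) = 224
Step 2: log|f(0)| = log|1| + log|-7| + log|-8| + log|4| = 5.4116
Step 3: Zeros inside |z| < 2: 1
Step 4: Jensen sum = log(2/1) = 0.6931
Step 5: n(R) = number of terms in the Jensen sum = count of zeros inside |z| < 2 = 1

1


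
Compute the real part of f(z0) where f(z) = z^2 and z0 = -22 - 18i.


Step 1: z0 = -22 - 18i
Step 2: z0^2 = (-22)^2 - (-18)^2 + 792i
Step 3: real part = 484 - 324 = 160

160


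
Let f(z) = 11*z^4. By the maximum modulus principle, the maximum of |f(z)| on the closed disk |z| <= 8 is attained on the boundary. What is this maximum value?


Step 1: On |z| = 8, |f(z)| = 11 * |z|^4 = 11 * 8^4
Step 2: By maximum modulus principle, maximum is on boundary.
Step 3: Maximum = 11 * 4096 = 45056

45056


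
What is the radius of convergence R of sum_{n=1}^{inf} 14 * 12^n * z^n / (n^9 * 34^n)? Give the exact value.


Step 1: General term a_n = 14 * 12^n / (n^9 * 34^n)
Step 2: By the root test, |a_n|^(1/n) = 14^(1/n) * 12 / (n^(9/n) * 34) -> 12/34 as n -> infinity (since 14^(1/n) -> 1 and n^(9/n) -> 1)
Step 3: R = 1/lim|a_n|^(1/n) = 34/12 = 17/6

17/6


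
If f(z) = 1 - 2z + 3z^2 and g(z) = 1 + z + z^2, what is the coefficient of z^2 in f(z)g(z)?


Step 1: z^2 term in f*g comes from: (1)*(z^2) + (-2z)*(z) + (3z^2)*(1)
Step 2: = 1 - 2 + 3
Step 3: = 2

2


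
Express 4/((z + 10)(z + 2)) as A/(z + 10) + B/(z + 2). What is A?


Step 1: Multiply both sides by (z + 10) and set z = -10
Step 2: A = 4 / (-10 + 2)
Step 3: A = 4 / (-8)
Step 4: A = -1/2

-1/2


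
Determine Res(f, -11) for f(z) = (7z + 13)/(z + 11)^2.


Step 1: Pole of order 2 at z = -11
Step 2: Res = lim d/dz [(z + 11)^2 * f(z)] as z -> -11
Step 3: (z + 11)^2 * f(z) = 7z + 13
Step 4: d/dz[7z + 13] = 7

7


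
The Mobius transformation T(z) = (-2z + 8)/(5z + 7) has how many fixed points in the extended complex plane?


Step 1: Fixed points satisfy T(z) = z
Step 2: 5z^2 + 9z - 8 = 0
Step 3: Discriminant = 9^2 - 4*5*(-8) = 241
Step 4: Number of fixed points = 2

2


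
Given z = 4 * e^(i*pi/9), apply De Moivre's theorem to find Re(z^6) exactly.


Step 1: By De Moivre's theorem, z^6 = 4^6 * e^(i*6*pi/9) = 4096 * (cos(2*pi/3) + i*sin(2*pi/3))
Step 2: |z|^6 = 4^6 = 4096
Step 3: The angle 2*pi/3 already lies in [0, 2*pi)
Step 4: cos(2*pi/3) = -1/2
Step 5: Re(z^6) = 4096 * (-1/2) = -2048

-2048


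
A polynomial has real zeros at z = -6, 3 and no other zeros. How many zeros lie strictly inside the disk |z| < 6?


Step 1: Check each root:
  z = -6: |-6| = 6 >= 6
  z = 3: |3| = 3 < 6
Step 2: Count = 1

1


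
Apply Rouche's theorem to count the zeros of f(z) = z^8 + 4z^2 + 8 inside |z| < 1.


Step 1: On |z| = 1 the three terms have sizes |z^8| = 1^8 = 1, |4z^2| = 4*1^2 = 4, |8| = 8
Step 2: The dominant term is g(z) = 8; let h(z) = z^8 + 4z^2 so f = g + h
Step 3: On |z| = 1: |g| = 8 and |h| <= 1 + 4 = 5
Step 4: Since 8 > 5, |h| < |g| on |z| = 1, so by Rouche f has the same number of zeros as g inside |z| < 1
Step 5: g(z) = 8 is a nonzero constant with no zeros inside |z| < 1. Answer = 0

0


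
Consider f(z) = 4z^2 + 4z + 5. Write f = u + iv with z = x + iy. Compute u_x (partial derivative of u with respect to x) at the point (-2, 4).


Step 1: f(z) = 4(x+iy)^2 + 4(x+iy) + 5
Step 2: u = 4(x^2 - y^2) + 4x + 5
Step 3: u_x = 8x + 4
Step 4: At (-2, 4): u_x = -16 + 4 = -12

-12


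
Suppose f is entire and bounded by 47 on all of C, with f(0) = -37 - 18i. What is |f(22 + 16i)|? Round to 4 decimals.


Step 1: By Liouville's theorem, a bounded entire function is constant.
Step 2: f(z) = f(0) = -37 - 18i for all z.
Step 3: |f(w)| = |-37 - 18i| = sqrt(1369 + 324)
Step 4: = 41.1461

41.1461


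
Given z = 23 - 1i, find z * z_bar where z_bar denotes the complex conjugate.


Step 1: conj(z) = 23 + 1i
Step 2: z * conj(z) = 23^2 + (-1)^2
Step 3: = 529 + 1 = 530

530


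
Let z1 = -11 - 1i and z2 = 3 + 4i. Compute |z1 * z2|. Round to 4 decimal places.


Step 1: |z1| = sqrt((-11)^2 + (-1)^2) = sqrt(122)
Step 2: |z2| = sqrt(3^2 + 4^2) = sqrt(25)
Step 3: |z1*z2| = |z1|*|z2| = sqrt(122) * sqrt(25) = sqrt(122 * 25) = sqrt(3050)
Step 4: = 55.2268

55.2268


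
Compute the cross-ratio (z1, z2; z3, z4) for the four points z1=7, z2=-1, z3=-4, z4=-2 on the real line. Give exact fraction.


Step 1: (z1-z3)(z2-z4) = 11 * 1 = 11
Step 2: (z1-z4)(z2-z3) = 9 * 3 = 27
Step 3: Cross-ratio = 11/27 = 11/27

11/27


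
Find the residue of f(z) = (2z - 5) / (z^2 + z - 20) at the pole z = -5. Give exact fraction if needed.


Step 1: Q(z) = z^2 + z - 20 = (z + 5)(z - 4)
Step 2: Q'(z) = 2z + 1
Step 3: Q'(-5) = -9, P(-5) = -15
Step 4: Res = P(-5)/Q'(-5) = -15/(-9) = 5/3

5/3


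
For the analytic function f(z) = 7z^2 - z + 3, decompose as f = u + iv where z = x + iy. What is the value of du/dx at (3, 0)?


Step 1: f(z) = 7(x+iy)^2 - (x+iy) + 3
Step 2: u = 7(x^2 - y^2) - x + 3
Step 3: u_x = 14x - 1
Step 4: At (3, 0): u_x = 42 - 1 = 41

41


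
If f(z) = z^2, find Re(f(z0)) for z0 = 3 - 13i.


Step 1: z0 = 3 - 13i
Step 2: z0^2 = 3^2 - (-13)^2 - 78i
Step 3: real part = 9 - 169 = -160

-160


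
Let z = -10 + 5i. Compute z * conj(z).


Step 1: conj(z) = -10 - 5i
Step 2: z * conj(z) = (-10)^2 + 5^2
Step 3: = 100 + 25 = 125

125


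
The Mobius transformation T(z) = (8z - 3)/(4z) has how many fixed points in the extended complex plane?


Step 1: Fixed points satisfy T(z) = z
Step 2: 4z^2 - 8z + 3 = 0
Step 3: Discriminant = (-8)^2 - 4*4*3 = 16
Step 4: Number of fixed points = 2

2


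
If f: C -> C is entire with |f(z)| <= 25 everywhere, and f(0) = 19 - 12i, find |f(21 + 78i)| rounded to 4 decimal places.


Step 1: By Liouville's theorem, a bounded entire function is constant.
Step 2: f(z) = f(0) = 19 - 12i for all z.
Step 3: |f(w)| = |19 - 12i| = sqrt(361 + 144)
Step 4: = 22.4722

22.4722


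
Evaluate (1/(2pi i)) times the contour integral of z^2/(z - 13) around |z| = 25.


Step 1: f(z) = z^2, a = 13 is inside |z| = 25
Step 2: By Cauchy integral formula: (1/(2pi*i)) * integral = f(a)
Step 3: f(13) = 13^2 = 169

169


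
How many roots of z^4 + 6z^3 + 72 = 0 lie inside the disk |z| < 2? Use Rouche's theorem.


Step 1: On |z| = 2 the three terms have sizes |z^4| = 2^4 = 16, |6z^3| = 6*2^3 = 48, |72| = 72
Step 2: The dominant term is g(z) = 72; let h(z) = z^4 + 6z^3 so f = g + h
Step 3: On |z| = 2: |g| = 72 and |h| <= 16 + 48 = 64
Step 4: Since 72 > 64, |h| < |g| on |z| = 2, so by Rouche f has the same number of zeros as g inside |z| < 2
Step 5: g(z) = 72 is a nonzero constant with no zeros inside |z| < 2. Answer = 0

0


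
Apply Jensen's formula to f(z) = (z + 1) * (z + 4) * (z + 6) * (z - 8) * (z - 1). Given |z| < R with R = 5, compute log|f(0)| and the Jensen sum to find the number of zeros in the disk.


Jensen's formula: (1/2pi)*integral log|f(Re^it)|dt = log|f(0)| + sum_{|a_k|<R} log(R/|a_k|)
Step 1: f(0) = 1 * 4 * 6 * (-8) * (-1) = 192
Step 2: log|f(0)| = log|-1| + log|-4| + log|-6| + log|8| + log|1| = 5.2575
Step 3: Zeros inside |z| < 5: -1, -4, 1
Step 4: Jensen sum = log(5/1) + log(5/4) + log(5/1) = 3.442
Step 5: n(R) = number of terms in the Jensen sum = count of zeros inside |z| < 5 = 3

3


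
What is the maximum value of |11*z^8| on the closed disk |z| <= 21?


Step 1: On |z| = 21, |f(z)| = 11 * |z|^8 = 11 * 21^8
Step 2: By maximum modulus principle, maximum is on boundary.
Step 3: Maximum = 11 * 37822859361 = 416051452971

416051452971


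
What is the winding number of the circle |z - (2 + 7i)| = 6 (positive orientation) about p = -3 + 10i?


Step 1: Center c = (2, 7), radius = 6
Step 2: |p - c|^2 = (-5)^2 + 3^2 = 34
Step 3: r^2 = 36
Step 4: |p-c| < r so winding number = 1

1


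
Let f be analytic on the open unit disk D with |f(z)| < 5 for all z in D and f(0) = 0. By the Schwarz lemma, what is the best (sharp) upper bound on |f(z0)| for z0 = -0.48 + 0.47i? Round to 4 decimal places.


Step 1: g = f/5 maps D -> D with g(0) = 0, so by the Schwarz lemma |g(z)| <= |z|, i.e. |f(z)| <= 5|z|; this is sharp (f(z) = 5z).
Step 2: |z0|^2 = (-0.48)^2 + 0.47^2 = 0.4513
Step 3: |z0| = sqrt(0.4513) = 0.671789
Step 4: Best bound = 5 * |z0| = 5 * 0.671789 = 3.3589

3.3589


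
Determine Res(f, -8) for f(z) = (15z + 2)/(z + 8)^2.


Step 1: Pole of order 2 at z = -8
Step 2: Res = lim d/dz [(z + 8)^2 * f(z)] as z -> -8
Step 3: (z + 8)^2 * f(z) = 15z + 2
Step 4: d/dz[15z + 2] = 15

15


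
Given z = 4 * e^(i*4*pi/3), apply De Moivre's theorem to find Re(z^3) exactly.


Step 1: By De Moivre's theorem, z^3 = 4^3 * e^(i*3*4*pi/3) = 64 * (cos(4*pi) + i*sin(4*pi))
Step 2: |z|^3 = 4^3 = 64
Step 3: Reduce the angle mod 2*pi: 4*pi - 4*pi = 0
Step 4: cos(0) = 1
Step 5: Re(z^3) = 64 * 1 = 64

64


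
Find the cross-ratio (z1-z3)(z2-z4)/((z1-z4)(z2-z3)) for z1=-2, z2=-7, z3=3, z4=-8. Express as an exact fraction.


Step 1: (z1-z3)(z2-z4) = (-5) * 1 = -5
Step 2: (z1-z4)(z2-z3) = 6 * (-10) = -60
Step 3: Cross-ratio = 5/60 = 1/12

1/12


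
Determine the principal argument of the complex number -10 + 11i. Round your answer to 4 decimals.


Step 1: z = -10 + 11i
Step 2: arg(z) = atan2(11, -10)
Step 3: arg(z) = 2.3086

2.3086


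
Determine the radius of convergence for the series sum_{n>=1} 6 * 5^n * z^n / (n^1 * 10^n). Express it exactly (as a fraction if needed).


Step 1: General term a_n = 6 * 5^n / (n^1 * 10^n)
Step 2: By the root test, |a_n|^(1/n) = 6^(1/n) * 5 / (n^(1/n) * 10) -> 5/10 as n -> infinity (since 6^(1/n) -> 1 and n^(1/n) -> 1)
Step 3: R = 1/lim|a_n|^(1/n) = 10/5 = 2

2


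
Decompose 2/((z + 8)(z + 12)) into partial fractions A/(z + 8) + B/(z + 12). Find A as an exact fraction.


Step 1: Multiply both sides by (z + 8) and set z = -8
Step 2: A = 2 / (-8 + 12)
Step 3: A = 2 / 4
Step 4: A = 1/2

1/2


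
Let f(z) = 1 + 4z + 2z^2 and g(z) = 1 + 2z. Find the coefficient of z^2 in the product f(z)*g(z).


Step 1: z^2 term in f*g comes from: (1)*(0) + (4z)*(2z) + (2z^2)*(1)
Step 2: = 0 + 8 + 2
Step 3: = 10

10


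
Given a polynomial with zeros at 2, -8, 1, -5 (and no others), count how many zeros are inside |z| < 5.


Step 1: Check each root:
  z = 2: |2| = 2 < 5
  z = -8: |-8| = 8 >= 5
  z = 1: |1| = 1 < 5
  z = -5: |-5| = 5 >= 5
Step 2: Count = 2

2


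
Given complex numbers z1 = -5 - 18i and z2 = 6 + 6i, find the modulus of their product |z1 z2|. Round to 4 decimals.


Step 1: |z1| = sqrt((-5)^2 + (-18)^2) = sqrt(349)
Step 2: |z2| = sqrt(6^2 + 6^2) = sqrt(72)
Step 3: |z1*z2| = |z1|*|z2| = sqrt(349) * sqrt(72) = sqrt(349 * 72) = sqrt(25128)
Step 4: = 158.5181

158.5181


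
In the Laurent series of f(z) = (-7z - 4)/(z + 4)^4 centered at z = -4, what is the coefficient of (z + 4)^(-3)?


Step 1: Write the numerator in powers of (z + 4): -7z - 4 = -7(z + 4) + (-7*(-4) - 4) = -7(z + 4) + 24
Step 2: Divide by (z + 4)^4: f(z) = 24(z + 4)^(-4) - 7(z + 4)^(-3)
Step 3: This finite sum is the Laurent series of f about z = -4.
Step 4: Coefficient of (z + 4)^(-3) = coefficient of (z + 4) in the re-centred numerator = -7

-7


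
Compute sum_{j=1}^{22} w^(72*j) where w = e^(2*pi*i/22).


Step 1: The sum sum_{j=1}^{n} w^(k*j) equals n if n | k, else 0.
Step 2: Here n = 22, k = 72
Step 3: Does n divide k? 22 | 72 -> False
Step 4: Sum = 0

0


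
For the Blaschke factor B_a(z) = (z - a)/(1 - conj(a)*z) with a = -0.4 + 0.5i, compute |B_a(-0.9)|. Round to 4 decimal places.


Step 1: Numerator z0 - a = -0.9 - (-0.4 + 0.5i) = -0.5 - 0.5i
Step 2: Denominator 1 - conj(a)*z0 = 1 - (-0.4 - 0.5i)*(-0.9) = 0.64 - 0.45i
Step 3: |z0 - a|^2 = (-0.5)^2 + (-0.5)^2 = 0.5; |1 - conj(a)*z0|^2 = 0.64^2 + (-0.45)^2 = 0.6121
Step 4: |B_a(-0.9)| = sqrt(0.5 / 0.6121) = sqrt(0.81686)
Step 5: = 0.9038

0.9038


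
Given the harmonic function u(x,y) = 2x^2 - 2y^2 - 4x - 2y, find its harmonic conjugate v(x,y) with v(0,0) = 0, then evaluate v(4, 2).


Step 1: v_x = -u_y = 4y + 2
Step 2: v_y = u_x = 4x - 4
Step 3: v = 4xy + 2x - 4y + C
Step 4: v(0,0) = 0 => C = 0
Step 5: v(4, 2) = 32

32


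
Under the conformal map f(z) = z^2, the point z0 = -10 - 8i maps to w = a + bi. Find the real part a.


Step 1: z0 = -10 - 8i
Step 2: z0^2 = (-10)^2 - (-8)^2 + 160i
Step 3: real part = 100 - 64 = 36

36


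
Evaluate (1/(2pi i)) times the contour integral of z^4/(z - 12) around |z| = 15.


Step 1: f(z) = z^4, a = 12 is inside |z| = 15
Step 2: By Cauchy integral formula: (1/(2pi*i)) * integral = f(a)
Step 3: f(12) = 12^4 = 20736

20736


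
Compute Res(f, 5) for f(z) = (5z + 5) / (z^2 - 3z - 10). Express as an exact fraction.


Step 1: Q(z) = z^2 - 3z - 10 = (z - 5)(z + 2)
Step 2: Q'(z) = 2z - 3
Step 3: Q'(5) = 7, P(5) = 30
Step 4: Res = P(5)/Q'(5) = 30/7 = 30/7

30/7


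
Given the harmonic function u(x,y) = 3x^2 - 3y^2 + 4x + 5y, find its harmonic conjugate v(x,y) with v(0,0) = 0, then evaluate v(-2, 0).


Step 1: v_x = -u_y = 6y - 5
Step 2: v_y = u_x = 6x + 4
Step 3: v = 6xy - 5x + 4y + C
Step 4: v(0,0) = 0 => C = 0
Step 5: v(-2, 0) = 10

10


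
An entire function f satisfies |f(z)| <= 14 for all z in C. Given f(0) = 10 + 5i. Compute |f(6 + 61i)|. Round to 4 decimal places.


Step 1: By Liouville's theorem, a bounded entire function is constant.
Step 2: f(z) = f(0) = 10 + 5i for all z.
Step 3: |f(w)| = |10 + 5i| = sqrt(100 + 25)
Step 4: = 11.1803

11.1803


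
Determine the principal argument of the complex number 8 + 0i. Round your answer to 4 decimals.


Step 1: z = 8 + 0i
Step 2: arg(z) = atan2(0, 8)
Step 3: arg(z) = 0.0

0.0


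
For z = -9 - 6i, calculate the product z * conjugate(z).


Step 1: conj(z) = -9 + 6i
Step 2: z * conj(z) = (-9)^2 + (-6)^2
Step 3: = 81 + 36 = 117

117


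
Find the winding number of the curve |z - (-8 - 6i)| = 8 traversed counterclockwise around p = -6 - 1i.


Step 1: Center c = (-8, -6), radius = 8
Step 2: |p - c|^2 = 2^2 + 5^2 = 29
Step 3: r^2 = 64
Step 4: |p-c| < r so winding number = 1

1


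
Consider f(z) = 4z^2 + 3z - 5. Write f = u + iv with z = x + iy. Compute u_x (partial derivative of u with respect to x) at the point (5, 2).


Step 1: f(z) = 4(x+iy)^2 + 3(x+iy) - 5
Step 2: u = 4(x^2 - y^2) + 3x - 5
Step 3: u_x = 8x + 3
Step 4: At (5, 2): u_x = 40 + 3 = 43

43


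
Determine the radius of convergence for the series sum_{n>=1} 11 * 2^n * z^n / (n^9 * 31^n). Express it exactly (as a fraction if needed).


Step 1: General term a_n = 11 * 2^n / (n^9 * 31^n)
Step 2: By the root test, |a_n|^(1/n) = 11^(1/n) * 2 / (n^(9/n) * 31) -> 2/31 as n -> infinity (since 11^(1/n) -> 1 and n^(9/n) -> 1)
Step 3: R = 1/lim|a_n|^(1/n) = 31/2

31/2


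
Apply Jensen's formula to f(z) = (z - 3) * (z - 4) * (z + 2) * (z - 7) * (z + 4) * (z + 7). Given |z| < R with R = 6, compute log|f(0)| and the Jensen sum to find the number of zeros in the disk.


Jensen's formula: (1/2pi)*integral log|f(Re^it)|dt = log|f(0)| + sum_{|a_k|<R} log(R/|a_k|)
Step 1: f(0) = (-3) * (-4) * 2 * (-7) * 4 * 7 = -4704
Step 2: log|f(0)| = log|3| + log|4| + log|-2| + log|7| + log|-4| + log|-7| = 8.4562
Step 3: Zeros inside |z| < 6: 3, 4, -2, -4
Step 4: Jensen sum = log(6/3) + log(6/4) + log(6/2) + log(6/4) = 2.6027
Step 5: n(R) = number of terms in the Jensen sum = count of zeros inside |z| < 6 = 4

4


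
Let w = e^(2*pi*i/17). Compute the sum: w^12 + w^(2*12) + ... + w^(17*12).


Step 1: The sum sum_{j=1}^{n} w^(k*j) equals n if n | k, else 0.
Step 2: Here n = 17, k = 12
Step 3: Does n divide k? 17 | 12 -> False
Step 4: Sum = 0

0


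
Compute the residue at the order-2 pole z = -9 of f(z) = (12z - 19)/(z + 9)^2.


Step 1: Pole of order 2 at z = -9
Step 2: Res = lim d/dz [(z + 9)^2 * f(z)] as z -> -9
Step 3: (z + 9)^2 * f(z) = 12z - 19
Step 4: d/dz[12z - 19] = 12

12


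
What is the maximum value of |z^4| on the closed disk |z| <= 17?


Step 1: On |z| = 17, |f(z)| = |z|^4 = 17^4
Step 2: By maximum modulus principle, maximum is on boundary.
Step 3: Maximum = 83521 = 83521

83521


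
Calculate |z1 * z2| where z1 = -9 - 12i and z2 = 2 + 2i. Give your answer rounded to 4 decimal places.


Step 1: |z1| = sqrt((-9)^2 + (-12)^2) = sqrt(225)
Step 2: |z2| = sqrt(2^2 + 2^2) = sqrt(8)
Step 3: |z1*z2| = |z1|*|z2| = sqrt(225) * sqrt(8) = sqrt(225 * 8) = sqrt(1800)
Step 4: = 42.4264

42.4264


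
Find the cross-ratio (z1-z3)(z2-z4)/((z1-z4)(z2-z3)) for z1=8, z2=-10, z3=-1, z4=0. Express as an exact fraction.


Step 1: (z1-z3)(z2-z4) = 9 * (-10) = -90
Step 2: (z1-z4)(z2-z3) = 8 * (-9) = -72
Step 3: Cross-ratio = 90/72 = 5/4

5/4


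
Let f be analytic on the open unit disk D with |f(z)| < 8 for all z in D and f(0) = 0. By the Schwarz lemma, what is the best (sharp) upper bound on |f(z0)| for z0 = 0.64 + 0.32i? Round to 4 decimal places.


Step 1: g = f/8 maps D -> D with g(0) = 0, so by the Schwarz lemma |g(z)| <= |z|, i.e. |f(z)| <= 8|z|; this is sharp (f(z) = 8z).
Step 2: |z0|^2 = 0.64^2 + 0.32^2 = 0.512
Step 3: |z0| = sqrt(0.512) = 0.715542
Step 4: Best bound = 8 * |z0| = 8 * 0.715542 = 5.7243

5.7243


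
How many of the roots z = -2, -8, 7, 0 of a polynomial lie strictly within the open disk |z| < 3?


Step 1: Check each root:
  z = -2: |-2| = 2 < 3
  z = -8: |-8| = 8 >= 3
  z = 7: |7| = 7 >= 3
  z = 0: |0| = 0 < 3
Step 2: Count = 2

2


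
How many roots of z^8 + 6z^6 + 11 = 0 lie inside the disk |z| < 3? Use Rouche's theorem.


Step 1: On |z| = 3 the three terms have sizes |z^8| = 3^8 = 6561, |6z^6| = 6*3^6 = 4374, |11| = 11
Step 2: The dominant term is g(z) = z^8; let h(z) = 6z^6 + 11 so f = g + h
Step 3: On |z| = 3: |g| = 6561 and |h| <= 4374 + 11 = 4385
Step 4: Since 6561 > 4385, |h| < |g| on |z| = 3, so by Rouche f has the same number of zeros as g inside |z| < 3
Step 5: g(z) = z^8 has 8 zeros (all at the origin) inside |z| < 3. Answer = 8

8


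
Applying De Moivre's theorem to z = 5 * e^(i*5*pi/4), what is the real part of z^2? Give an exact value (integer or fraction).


Step 1: By De Moivre's theorem, z^2 = 5^2 * e^(i*2*5*pi/4) = 25 * (cos(5*pi/2) + i*sin(5*pi/2))
Step 2: |z|^2 = 5^2 = 25
Step 3: Reduce the angle mod 2*pi: 5*pi/2 - 2*pi = pi/2
Step 4: cos(pi/2) = 0
Step 5: Re(z^2) = 25 * 0 = 0

0


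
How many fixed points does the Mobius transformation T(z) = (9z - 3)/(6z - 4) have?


Step 1: Fixed points satisfy T(z) = z
Step 2: 6z^2 - 13z + 3 = 0
Step 3: Discriminant = (-13)^2 - 4*6*3 = 97
Step 4: Number of fixed points = 2

2


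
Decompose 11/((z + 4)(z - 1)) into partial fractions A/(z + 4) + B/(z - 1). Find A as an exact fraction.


Step 1: Multiply both sides by (z + 4) and set z = -4
Step 2: A = 11 / (-4 - 1)
Step 3: A = 11 / (-5)
Step 4: A = -11/5

-11/5


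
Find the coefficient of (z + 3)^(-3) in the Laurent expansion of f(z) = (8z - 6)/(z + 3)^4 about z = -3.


Step 1: Write the numerator in powers of (z + 3): 8z - 6 = 8(z + 3) + (8*(-3) - 6) = 8(z + 3) - 30
Step 2: Divide by (z + 3)^4: f(z) = -30(z + 3)^(-4) + 8(z + 3)^(-3)
Step 3: This finite sum is the Laurent series of f about z = -3.
Step 4: Coefficient of (z + 3)^(-3) = coefficient of (z + 3) in the re-centred numerator = 8

8


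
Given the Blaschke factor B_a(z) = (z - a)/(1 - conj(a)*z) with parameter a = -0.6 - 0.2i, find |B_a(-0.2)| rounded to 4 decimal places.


Step 1: Numerator z0 - a = -0.2 - (-0.6 - 0.2i) = 0.4 + 0.2i
Step 2: Denominator 1 - conj(a)*z0 = 1 - (-0.6 + 0.2i)*(-0.2) = 0.88 + 0.04i
Step 3: |z0 - a|^2 = 0.4^2 + 0.2^2 = 0.2; |1 - conj(a)*z0|^2 = 0.88^2 + 0.04^2 = 0.776
Step 4: |B_a(-0.2)| = sqrt(0.2 / 0.776) = sqrt(0.257732)
Step 5: = 0.5077

0.5077


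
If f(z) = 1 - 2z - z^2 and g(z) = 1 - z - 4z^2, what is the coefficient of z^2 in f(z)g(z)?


Step 1: z^2 term in f*g comes from: (1)*(-4z^2) + (-2z)*(-z) + (-z^2)*(1)
Step 2: = -4 + 2 - 1
Step 3: = -3

-3


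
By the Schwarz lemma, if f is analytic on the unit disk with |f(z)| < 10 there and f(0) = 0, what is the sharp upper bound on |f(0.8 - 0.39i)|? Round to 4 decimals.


Step 1: g = f/10 maps D -> D with g(0) = 0, so by the Schwarz lemma |g(z)| <= |z|, i.e. |f(z)| <= 10|z|; this is sharp (f(z) = 10z).
Step 2: |z0|^2 = 0.8^2 + (-0.39)^2 = 0.7921
Step 3: |z0| = sqrt(0.7921) = 0.89
Step 4: Best bound = 10 * |z0| = 10 * 0.89 = 8.9

8.9


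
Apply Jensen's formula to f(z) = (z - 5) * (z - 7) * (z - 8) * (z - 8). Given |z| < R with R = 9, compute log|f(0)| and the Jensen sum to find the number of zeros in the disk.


Jensen's formula: (1/2pi)*integral log|f(Re^it)|dt = log|f(0)| + sum_{|a_k|<R} log(R/|a_k|)
Step 1: f(0) = (-5) * (-7) * (-8) * (-8) = 2240
Step 2: log|f(0)| = log|5| + log|7| + log|8| + log|8| = 7.7142
Step 3: Zeros inside |z| < 9: 5, 7, 8, 8
Step 4: Jensen sum = log(9/5) + log(9/7) + log(9/8) + log(9/8) = 1.0747
Step 5: n(R) = number of terms in the Jensen sum = count of zeros inside |z| < 9 = 4

4


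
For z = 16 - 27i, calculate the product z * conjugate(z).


Step 1: conj(z) = 16 + 27i
Step 2: z * conj(z) = 16^2 + (-27)^2
Step 3: = 256 + 729 = 985

985


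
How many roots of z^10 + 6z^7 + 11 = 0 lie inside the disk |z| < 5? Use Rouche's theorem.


Step 1: On |z| = 5 the three terms have sizes |z^10| = 5^10 = 9765625, |6z^7| = 6*5^7 = 468750, |11| = 11
Step 2: The dominant term is g(z) = z^10; let h(z) = 6z^7 + 11 so f = g + h
Step 3: On |z| = 5: |g| = 9765625 and |h| <= 468750 + 11 = 468761
Step 4: Since 9765625 > 468761, |h| < |g| on |z| = 5, so by Rouche f has the same number of zeros as g inside |z| < 5
Step 5: g(z) = z^10 has 10 zeros (all at the origin) inside |z| < 5. Answer = 10

10


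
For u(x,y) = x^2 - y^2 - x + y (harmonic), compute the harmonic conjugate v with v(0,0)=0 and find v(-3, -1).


Step 1: v_x = -u_y = 2y - 1
Step 2: v_y = u_x = 2x - 1
Step 3: v = 2xy - x - y + C
Step 4: v(0,0) = 0 => C = 0
Step 5: v(-3, -1) = 10

10


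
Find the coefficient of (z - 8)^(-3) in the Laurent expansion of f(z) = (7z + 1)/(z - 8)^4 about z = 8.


Step 1: Write the numerator in powers of (z - 8): 7z + 1 = 7(z - 8) + (7*8 + 1) = 7(z - 8) + 57
Step 2: Divide by (z - 8)^4: f(z) = 57(z - 8)^(-4) + 7(z - 8)^(-3)
Step 3: This finite sum is the Laurent series of f about z = 8.
Step 4: Coefficient of (z - 8)^(-3) = coefficient of (z - 8) in the re-centred numerator = 7

7


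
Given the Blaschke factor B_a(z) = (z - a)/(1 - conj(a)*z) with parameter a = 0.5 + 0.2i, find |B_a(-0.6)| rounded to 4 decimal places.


Step 1: Numerator z0 - a = -0.6 - (0.5 + 0.2i) = -1.1 - 0.2i
Step 2: Denominator 1 - conj(a)*z0 = 1 - (0.5 - 0.2i)*(-0.6) = 1.3 - 0.12i
Step 3: |z0 - a|^2 = (-1.1)^2 + (-0.2)^2 = 1.25; |1 - conj(a)*z0|^2 = 1.3^2 + (-0.12)^2 = 1.7044
Step 4: |B_a(-0.6)| = sqrt(1.25 / 1.7044) = sqrt(0.733396)
Step 5: = 0.8564

0.8564


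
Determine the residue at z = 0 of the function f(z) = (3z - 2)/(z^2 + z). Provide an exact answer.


Step 1: Q(z) = z^2 + z = (z)(z + 1)
Step 2: Q'(z) = 2z + 1
Step 3: Q'(0) = 1, P(0) = -2
Step 4: Res = P(0)/Q'(0) = -2/1 = -2

-2


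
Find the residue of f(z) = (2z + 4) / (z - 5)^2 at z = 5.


Step 1: Pole of order 2 at z = 5
Step 2: Res = lim d/dz [(z - 5)^2 * f(z)] as z -> 5
Step 3: (z - 5)^2 * f(z) = 2z + 4
Step 4: d/dz[2z + 4] = 2

2


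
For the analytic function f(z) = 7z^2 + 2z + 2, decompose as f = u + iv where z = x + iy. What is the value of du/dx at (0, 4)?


Step 1: f(z) = 7(x+iy)^2 + 2(x+iy) + 2
Step 2: u = 7(x^2 - y^2) + 2x + 2
Step 3: u_x = 14x + 2
Step 4: At (0, 4): u_x = 0 + 2 = 2

2


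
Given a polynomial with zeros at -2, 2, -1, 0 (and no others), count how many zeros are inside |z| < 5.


Step 1: Check each root:
  z = -2: |-2| = 2 < 5
  z = 2: |2| = 2 < 5
  z = -1: |-1| = 1 < 5
  z = 0: |0| = 0 < 5
Step 2: Count = 4

4


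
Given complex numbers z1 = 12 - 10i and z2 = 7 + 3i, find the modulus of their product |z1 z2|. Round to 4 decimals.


Step 1: |z1| = sqrt(12^2 + (-10)^2) = sqrt(244)
Step 2: |z2| = sqrt(7^2 + 3^2) = sqrt(58)
Step 3: |z1*z2| = |z1|*|z2| = sqrt(244) * sqrt(58) = sqrt(244 * 58) = sqrt(14152)
Step 4: = 118.9622

118.9622


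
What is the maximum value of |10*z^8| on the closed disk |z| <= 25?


Step 1: On |z| = 25, |f(z)| = 10 * |z|^8 = 10 * 25^8
Step 2: By maximum modulus principle, maximum is on boundary.
Step 3: Maximum = 10 * 152587890625 = 1525878906250

1525878906250


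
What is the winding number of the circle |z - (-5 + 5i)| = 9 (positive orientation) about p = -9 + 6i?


Step 1: Center c = (-5, 5), radius = 9
Step 2: |p - c|^2 = (-4)^2 + 1^2 = 17
Step 3: r^2 = 81
Step 4: |p-c| < r so winding number = 1

1


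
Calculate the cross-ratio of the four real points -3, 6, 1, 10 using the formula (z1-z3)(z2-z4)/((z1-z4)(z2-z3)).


Step 1: (z1-z3)(z2-z4) = (-4) * (-4) = 16
Step 2: (z1-z4)(z2-z3) = (-13) * 5 = -65
Step 3: Cross-ratio = -16/65 = -16/65

-16/65


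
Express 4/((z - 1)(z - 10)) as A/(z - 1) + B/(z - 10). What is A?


Step 1: Multiply both sides by (z - 1) and set z = 1
Step 2: A = 4 / (1 - 10)
Step 3: A = 4 / (-9)
Step 4: A = -4/9

-4/9


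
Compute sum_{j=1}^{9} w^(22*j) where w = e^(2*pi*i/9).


Step 1: The sum sum_{j=1}^{n} w^(k*j) equals n if n | k, else 0.
Step 2: Here n = 9, k = 22
Step 3: Does n divide k? 9 | 22 -> False
Step 4: Sum = 0

0


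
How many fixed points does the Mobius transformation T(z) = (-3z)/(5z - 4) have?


Step 1: Fixed points satisfy T(z) = z
Step 2: 5z^2 - z = 0
Step 3: Discriminant = (-1)^2 - 4*5*0 = 1
Step 4: Number of fixed points = 2

2


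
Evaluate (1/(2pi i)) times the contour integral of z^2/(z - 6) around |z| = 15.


Step 1: f(z) = z^2, a = 6 is inside |z| = 15
Step 2: By Cauchy integral formula: (1/(2pi*i)) * integral = f(a)
Step 3: f(6) = 6^2 = 36

36


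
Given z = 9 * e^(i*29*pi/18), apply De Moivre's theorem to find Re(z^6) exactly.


Step 1: By De Moivre's theorem, z^6 = 9^6 * e^(i*6*29*pi/18) = 531441 * (cos(29*pi/3) + i*sin(29*pi/3))
Step 2: |z|^6 = 9^6 = 531441
Step 3: Reduce the angle mod 2*pi: 29*pi/3 - 8*pi = 5*pi/3
Step 4: cos(5*pi/3) = 1/2
Step 5: Re(z^6) = 531441 * 1/2 = 531441/2

531441/2


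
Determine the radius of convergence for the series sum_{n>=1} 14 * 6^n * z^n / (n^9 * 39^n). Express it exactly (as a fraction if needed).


Step 1: General term a_n = 14 * 6^n / (n^9 * 39^n)
Step 2: By the root test, |a_n|^(1/n) = 14^(1/n) * 6 / (n^(9/n) * 39) -> 6/39 as n -> infinity (since 14^(1/n) -> 1 and n^(9/n) -> 1)
Step 3: R = 1/lim|a_n|^(1/n) = 39/6 = 13/2

13/2


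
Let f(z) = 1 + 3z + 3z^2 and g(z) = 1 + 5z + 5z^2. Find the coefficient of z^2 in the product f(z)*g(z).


Step 1: z^2 term in f*g comes from: (1)*(5z^2) + (3z)*(5z) + (3z^2)*(1)
Step 2: = 5 + 15 + 3
Step 3: = 23

23


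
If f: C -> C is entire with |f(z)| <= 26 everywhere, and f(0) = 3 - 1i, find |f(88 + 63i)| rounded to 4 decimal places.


Step 1: By Liouville's theorem, a bounded entire function is constant.
Step 2: f(z) = f(0) = 3 - 1i for all z.
Step 3: |f(w)| = |3 - 1i| = sqrt(9 + 1)
Step 4: = 3.1623

3.1623


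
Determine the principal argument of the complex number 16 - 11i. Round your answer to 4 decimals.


Step 1: z = 16 - 11i
Step 2: arg(z) = atan2(-11, 16)
Step 3: arg(z) = -0.6023

-0.6023


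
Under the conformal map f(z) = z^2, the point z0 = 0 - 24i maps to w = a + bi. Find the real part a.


Step 1: z0 = 0 - 24i
Step 2: z0^2 = 0^2 - (-24)^2 + 0i
Step 3: real part = 0 - 576 = -576

-576


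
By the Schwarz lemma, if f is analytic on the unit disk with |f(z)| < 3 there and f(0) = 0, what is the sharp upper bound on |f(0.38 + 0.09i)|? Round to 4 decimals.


Step 1: g = f/3 maps D -> D with g(0) = 0, so by the Schwarz lemma |g(z)| <= |z|, i.e. |f(z)| <= 3|z|; this is sharp (f(z) = 3z).
Step 2: |z0|^2 = 0.38^2 + 0.09^2 = 0.1525
Step 3: |z0| = sqrt(0.1525) = 0.390512
Step 4: Best bound = 3 * |z0| = 3 * 0.390512 = 1.1715

1.1715


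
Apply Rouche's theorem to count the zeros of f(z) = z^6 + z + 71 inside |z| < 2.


Step 1: On |z| = 2 the three terms have sizes |z^6| = 2^6 = 64, |z| = 2, |71| = 71
Step 2: The dominant term is g(z) = 71; let h(z) = z^6 + z so f = g + h
Step 3: On |z| = 2: |g| = 71 and |h| <= 64 + 2 = 66
Step 4: Since 71 > 66, |h| < |g| on |z| = 2, so by Rouche f has the same number of zeros as g inside |z| < 2
Step 5: g(z) = 71 is a nonzero constant with no zeros inside |z| < 2. Answer = 0

0


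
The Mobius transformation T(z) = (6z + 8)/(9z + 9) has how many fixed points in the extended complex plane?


Step 1: Fixed points satisfy T(z) = z
Step 2: 9z^2 + 3z - 8 = 0
Step 3: Discriminant = 3^2 - 4*9*(-8) = 297
Step 4: Number of fixed points = 2

2


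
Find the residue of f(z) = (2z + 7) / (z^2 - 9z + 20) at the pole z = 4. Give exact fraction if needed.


Step 1: Q(z) = z^2 - 9z + 20 = (z - 4)(z - 5)
Step 2: Q'(z) = 2z - 9
Step 3: Q'(4) = -1, P(4) = 15
Step 4: Res = P(4)/Q'(4) = 15/(-1) = -15

-15


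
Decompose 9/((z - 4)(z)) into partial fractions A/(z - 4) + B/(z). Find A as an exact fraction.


Step 1: Multiply both sides by (z - 4) and set z = 4
Step 2: A = 9 / (4 - 0)
Step 3: A = 9 / 4
Step 4: A = 9/4

9/4


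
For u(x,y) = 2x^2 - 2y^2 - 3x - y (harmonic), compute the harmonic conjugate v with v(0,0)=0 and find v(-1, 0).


Step 1: v_x = -u_y = 4y + 1
Step 2: v_y = u_x = 4x - 3
Step 3: v = 4xy + x - 3y + C
Step 4: v(0,0) = 0 => C = 0
Step 5: v(-1, 0) = -1

-1


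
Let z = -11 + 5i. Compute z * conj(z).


Step 1: conj(z) = -11 - 5i
Step 2: z * conj(z) = (-11)^2 + 5^2
Step 3: = 121 + 25 = 146

146


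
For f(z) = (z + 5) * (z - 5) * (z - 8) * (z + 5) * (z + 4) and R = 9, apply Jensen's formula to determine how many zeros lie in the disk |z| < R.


Jensen's formula: (1/2pi)*integral log|f(Re^it)|dt = log|f(0)| + sum_{|a_k|<R} log(R/|a_k|)
Step 1: f(0) = 5 * (-5) * (-8) * 5 * 4 = 4000
Step 2: log|f(0)| = log|-5| + log|5| + log|8| + log|-5| + log|-4| = 8.294
Step 3: Zeros inside |z| < 9: -5, 5, 8, -5, -4
Step 4: Jensen sum = log(9/5) + log(9/5) + log(9/8) + log(9/5) + log(9/4) = 2.6921
Step 5: n(R) = number of terms in the Jensen sum = count of zeros inside |z| < 9 = 5

5


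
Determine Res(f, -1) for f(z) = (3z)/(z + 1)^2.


Step 1: Pole of order 2 at z = -1
Step 2: Res = lim d/dz [(z + 1)^2 * f(z)] as z -> -1
Step 3: (z + 1)^2 * f(z) = 3z
Step 4: d/dz[3z] = 3

3


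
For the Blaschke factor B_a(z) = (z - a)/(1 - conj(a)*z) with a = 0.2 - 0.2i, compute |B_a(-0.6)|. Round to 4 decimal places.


Step 1: Numerator z0 - a = -0.6 - (0.2 - 0.2i) = -0.8 + 0.2i
Step 2: Denominator 1 - conj(a)*z0 = 1 - (0.2 + 0.2i)*(-0.6) = 1.12 + 0.12i
Step 3: |z0 - a|^2 = (-0.8)^2 + 0.2^2 = 0.68; |1 - conj(a)*z0|^2 = 1.12^2 + 0.12^2 = 1.2688
Step 4: |B_a(-0.6)| = sqrt(0.68 / 1.2688) = sqrt(0.535939)
Step 5: = 0.7321

0.7321


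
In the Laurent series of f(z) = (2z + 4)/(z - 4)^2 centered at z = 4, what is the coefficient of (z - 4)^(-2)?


Step 1: Write the numerator in powers of (z - 4): 2z + 4 = 2(z - 4) + (2*4 + 4) = 2(z - 4) + 12
Step 2: Divide by (z - 4)^2: f(z) = 12(z - 4)^(-2) + 2(z - 4)^(-1)
Step 3: This finite sum is the Laurent series of f about z = 4.
Step 4: Coefficient of (z - 4)^(-2) = 2*4 + 4 = 12

12


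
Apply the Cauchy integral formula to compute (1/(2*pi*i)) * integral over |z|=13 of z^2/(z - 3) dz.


Step 1: f(z) = z^2, a = 3 is inside |z| = 13
Step 2: By Cauchy integral formula: (1/(2pi*i)) * integral = f(a)
Step 3: f(3) = 3^2 = 9

9


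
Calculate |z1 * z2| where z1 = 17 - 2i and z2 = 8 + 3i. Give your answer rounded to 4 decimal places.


Step 1: |z1| = sqrt(17^2 + (-2)^2) = sqrt(293)
Step 2: |z2| = sqrt(8^2 + 3^2) = sqrt(73)
Step 3: |z1*z2| = |z1|*|z2| = sqrt(293) * sqrt(73) = sqrt(293 * 73) = sqrt(21389)
Step 4: = 146.2498

146.2498


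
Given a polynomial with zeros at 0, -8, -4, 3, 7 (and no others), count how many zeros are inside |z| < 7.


Step 1: Check each root:
  z = 0: |0| = 0 < 7
  z = -8: |-8| = 8 >= 7
  z = -4: |-4| = 4 < 7
  z = 3: |3| = 3 < 7
  z = 7: |7| = 7 >= 7
Step 2: Count = 3

3
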